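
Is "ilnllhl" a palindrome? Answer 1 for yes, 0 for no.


Input: ilnllhl
Reversed: lhllnli
  Compare pos 0 ('i') with pos 6 ('l'): MISMATCH
  Compare pos 1 ('l') with pos 5 ('h'): MISMATCH
  Compare pos 2 ('n') with pos 4 ('l'): MISMATCH
Result: not a palindrome

0


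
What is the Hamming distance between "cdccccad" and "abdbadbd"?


Comparing "cdccccad" and "abdbadbd" position by position:
  Position 0: 'c' vs 'a' => differ
  Position 1: 'd' vs 'b' => differ
  Position 2: 'c' vs 'd' => differ
  Position 3: 'c' vs 'b' => differ
  Position 4: 'c' vs 'a' => differ
  Position 5: 'c' vs 'd' => differ
  Position 6: 'a' vs 'b' => differ
  Position 7: 'd' vs 'd' => same
Total differences (Hamming distance): 7

7


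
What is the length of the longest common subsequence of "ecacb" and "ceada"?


LCS of "ecacb" and "ceada"
DP table:
           c    e    a    d    a
      0    0    0    0    0    0
  e   0    0    1    1    1    1
  c   0    1    1    1    1    1
  a   0    1    1    2    2    2
  c   0    1    1    2    2    2
  b   0    1    1    2    2    2
LCS length = dp[5][5] = 2

2


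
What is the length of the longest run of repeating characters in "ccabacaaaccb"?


Input: "ccabacaaaccb"
Scanning for longest run:
  Position 1 ('c'): continues run of 'c', length=2
  Position 2 ('a'): new char, reset run to 1
  Position 3 ('b'): new char, reset run to 1
  Position 4 ('a'): new char, reset run to 1
  Position 5 ('c'): new char, reset run to 1
  Position 6 ('a'): new char, reset run to 1
  Position 7 ('a'): continues run of 'a', length=2
  Position 8 ('a'): continues run of 'a', length=3
  Position 9 ('c'): new char, reset run to 1
  Position 10 ('c'): continues run of 'c', length=2
  Position 11 ('b'): new char, reset run to 1
Longest run: 'a' with length 3

3


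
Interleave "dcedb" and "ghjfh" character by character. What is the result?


Interleaving "dcedb" and "ghjfh":
  Position 0: 'd' from first, 'g' from second => "dg"
  Position 1: 'c' from first, 'h' from second => "ch"
  Position 2: 'e' from first, 'j' from second => "ej"
  Position 3: 'd' from first, 'f' from second => "df"
  Position 4: 'b' from first, 'h' from second => "bh"
Result: dgchejdfbh

dgchejdfbh


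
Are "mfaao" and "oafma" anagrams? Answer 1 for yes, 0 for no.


Strings: "mfaao", "oafma"
Sorted first:  aafmo
Sorted second: aafmo
Sorted forms match => anagrams

1


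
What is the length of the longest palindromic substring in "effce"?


Input: "effce"
Checking substrings for palindromes:
  [1:3] "ff" (len 2) => palindrome
Longest palindromic substring: "ff" with length 2

2


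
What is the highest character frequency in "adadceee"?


Input: adadceee
Character counts:
  'a': 2
  'c': 1
  'd': 2
  'e': 3
Maximum frequency: 3

3


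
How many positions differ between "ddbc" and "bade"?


Comparing "ddbc" and "bade" position by position:
  Position 0: 'd' vs 'b' => DIFFER
  Position 1: 'd' vs 'a' => DIFFER
  Position 2: 'b' vs 'd' => DIFFER
  Position 3: 'c' vs 'e' => DIFFER
Positions that differ: 4

4


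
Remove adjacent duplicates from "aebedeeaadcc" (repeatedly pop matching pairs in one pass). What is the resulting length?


Input: aebedeeaadcc
Stack-based adjacent duplicate removal:
  Read 'a': push. Stack: a
  Read 'e': push. Stack: ae
  Read 'b': push. Stack: aeb
  Read 'e': push. Stack: aebe
  Read 'd': push. Stack: aebed
  Read 'e': push. Stack: aebede
  Read 'e': matches stack top 'e' => pop. Stack: aebed
  Read 'a': push. Stack: aebeda
  Read 'a': matches stack top 'a' => pop. Stack: aebed
  Read 'd': matches stack top 'd' => pop. Stack: aebe
  Read 'c': push. Stack: aebec
  Read 'c': matches stack top 'c' => pop. Stack: aebe
Final stack: "aebe" (length 4)

4


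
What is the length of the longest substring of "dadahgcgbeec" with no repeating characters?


Input: "dadahgcgbeec"
Sliding window (track last position of each char):
  Position 0 ('d'): window [0,0] length 1 -- new best
  Position 1 ('a'): window [0,1] length 2 -- new best
  Position 2 ('d'): repeat (last at 0), move window start to 1
  Position 2 ('d'): window [1,2] length 2
  Position 3 ('a'): repeat (last at 1), move window start to 2
  Position 3 ('a'): window [2,3] length 2
  Position 4 ('h'): window [2,4] length 3 -- new best
  Position 5 ('g'): window [2,5] length 4 -- new best
  Position 6 ('c'): window [2,6] length 5 -- new best
  Position 7 ('g'): repeat (last at 5), move window start to 6
  Position 7 ('g'): window [6,7] length 2
  Position 8 ('b'): window [6,8] length 3
  Position 9 ('e'): window [6,9] length 4
  Position 10 ('e'): repeat (last at 9), move window start to 10
  Position 10 ('e'): window [10,10] length 1
  Position 11 ('c'): window [10,11] length 2
Longest substring with no repeats: "dahgc" with length 5

5


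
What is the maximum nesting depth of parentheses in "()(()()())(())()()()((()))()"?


Input: "()(()()())(())()()()((()))()"
Tracking depth:
  Position 0 '(': depth becomes 1
  Position 1 ')': depth becomes 0
  Position 2 '(': depth becomes 1
  Position 3 '(': depth becomes 2
  Position 4 ')': depth becomes 1
  Position 5 '(': depth becomes 2
  Position 6 ')': depth becomes 1
  Position 7 '(': depth becomes 2
  Position 8 ')': depth becomes 1
  Position 9 ')': depth becomes 0
  Position 10 '(': depth becomes 1
  Position 11 '(': depth becomes 2
  Position 12 ')': depth becomes 1
  Position 13 ')': depth becomes 0
  Position 14 '(': depth becomes 1
  Position 15 ')': depth becomes 0
  Position 16 '(': depth becomes 1
  Position 17 ')': depth becomes 0
  Position 18 '(': depth becomes 1
  Position 19 ')': depth becomes 0
  Position 20 '(': depth becomes 1
  Position 21 '(': depth becomes 2
  Position 22 '(': depth becomes 3
  Position 23 ')': depth becomes 2
  Position 24 ')': depth becomes 1
  Position 25 ')': depth becomes 0
  Position 26 '(': depth becomes 1
  Position 27 ')': depth becomes 0
Maximum depth reached: 3

3


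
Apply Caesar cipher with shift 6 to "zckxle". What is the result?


Caesar cipher: shift "zckxle" by 6
  'z' (pos 25) + 6 = pos 5 = 'f'
  'c' (pos 2) + 6 = pos 8 = 'i'
  'k' (pos 10) + 6 = pos 16 = 'q'
  'x' (pos 23) + 6 = pos 3 = 'd'
  'l' (pos 11) + 6 = pos 17 = 'r'
  'e' (pos 4) + 6 = pos 10 = 'k'
Result: fiqdrk

fiqdrk


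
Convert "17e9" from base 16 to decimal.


Input: "17e9" in base 16
Positional expansion:
  Digit '1' (value 1) x 16^3 = 4096
  Digit '7' (value 7) x 16^2 = 1792
  Digit 'e' (value 14) x 16^1 = 224
  Digit '9' (value 9) x 16^0 = 9
Sum = 6121

6121


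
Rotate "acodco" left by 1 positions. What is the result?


Input: "acodco", rotate left by 1
First 1 characters: "a"
Remaining characters: "codco"
Concatenate remaining + first: "codco" + "a" = "codcoa"

codcoa


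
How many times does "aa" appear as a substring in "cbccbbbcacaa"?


Searching for "aa" in "cbccbbbcacaa"
Scanning each position:
  Position 0: "cb" => no
  Position 1: "bc" => no
  Position 2: "cc" => no
  Position 3: "cb" => no
  Position 4: "bb" => no
  Position 5: "bb" => no
  Position 6: "bc" => no
  Position 7: "ca" => no
  Position 8: "ac" => no
  Position 9: "ca" => no
  Position 10: "aa" => MATCH
Total occurrences: 1

1


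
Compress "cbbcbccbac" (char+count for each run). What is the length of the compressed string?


Input: cbbcbccbac
Runs:
  'c' x 1 => "c1"
  'b' x 2 => "b2"
  'c' x 1 => "c1"
  'b' x 1 => "b1"
  'c' x 2 => "c2"
  'b' x 1 => "b1"
  'a' x 1 => "a1"
  'c' x 1 => "c1"
Compressed: "c1b2c1b1c2b1a1c1"
Compressed length: 16

16


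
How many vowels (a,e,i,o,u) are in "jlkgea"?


Input: jlkgea
Checking each character:
  'j' at position 0: consonant
  'l' at position 1: consonant
  'k' at position 2: consonant
  'g' at position 3: consonant
  'e' at position 4: vowel (running total: 1)
  'a' at position 5: vowel (running total: 2)
Total vowels: 2

2


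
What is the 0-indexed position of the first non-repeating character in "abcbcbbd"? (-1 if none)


Input: abcbcbbd
Character frequencies:
  'a': 1
  'b': 4
  'c': 2
  'd': 1
Scanning left to right for freq == 1:
  Position 0 ('a'): unique! => answer = 0

0


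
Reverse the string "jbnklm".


Input: jbnklm
Reading characters right to left:
  Position 5: 'm'
  Position 4: 'l'
  Position 3: 'k'
  Position 2: 'n'
  Position 1: 'b'
  Position 0: 'j'
Reversed: mlknbj

mlknbj


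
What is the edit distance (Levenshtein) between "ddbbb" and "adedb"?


Computing edit distance: "ddbbb" -> "adedb"
DP table:
           a    d    e    d    b
      0    1    2    3    4    5
  d   1    1    1    2    3    4
  d   2    2    1    2    2    3
  b   3    3    2    2    3    2
  b   4    4    3    3    3    3
  b   5    5    4    4    4    3
Edit distance = dp[5][5] = 3

3


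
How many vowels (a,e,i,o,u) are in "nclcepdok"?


Input: nclcepdok
Checking each character:
  'n' at position 0: consonant
  'c' at position 1: consonant
  'l' at position 2: consonant
  'c' at position 3: consonant
  'e' at position 4: vowel (running total: 1)
  'p' at position 5: consonant
  'd' at position 6: consonant
  'o' at position 7: vowel (running total: 2)
  'k' at position 8: consonant
Total vowels: 2

2


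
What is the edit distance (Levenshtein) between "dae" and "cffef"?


Computing edit distance: "dae" -> "cffef"
DP table:
           c    f    f    e    f
      0    1    2    3    4    5
  d   1    1    2    3    4    5
  a   2    2    2    3    4    5
  e   3    3    3    3    3    4
Edit distance = dp[3][5] = 4

4


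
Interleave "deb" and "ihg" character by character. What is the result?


Interleaving "deb" and "ihg":
  Position 0: 'd' from first, 'i' from second => "di"
  Position 1: 'e' from first, 'h' from second => "eh"
  Position 2: 'b' from first, 'g' from second => "bg"
Result: diehbg

diehbg


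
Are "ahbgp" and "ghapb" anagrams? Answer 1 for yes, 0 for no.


Strings: "ahbgp", "ghapb"
Sorted first:  abghp
Sorted second: abghp
Sorted forms match => anagrams

1


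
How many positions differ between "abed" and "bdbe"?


Comparing "abed" and "bdbe" position by position:
  Position 0: 'a' vs 'b' => DIFFER
  Position 1: 'b' vs 'd' => DIFFER
  Position 2: 'e' vs 'b' => DIFFER
  Position 3: 'd' vs 'e' => DIFFER
Positions that differ: 4

4


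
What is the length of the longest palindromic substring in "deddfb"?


Input: "deddfb"
Checking substrings for palindromes:
  [0:3] "ded" (len 3) => palindrome
  [2:4] "dd" (len 2) => palindrome
Longest palindromic substring: "ded" with length 3

3


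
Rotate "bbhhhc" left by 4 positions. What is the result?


Input: "bbhhhc", rotate left by 4
First 4 characters: "bbhh"
Remaining characters: "hc"
Concatenate remaining + first: "hc" + "bbhh" = "hcbbhh"

hcbbhh


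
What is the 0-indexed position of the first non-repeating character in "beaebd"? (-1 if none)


Input: beaebd
Character frequencies:
  'a': 1
  'b': 2
  'd': 1
  'e': 2
Scanning left to right for freq == 1:
  Position 0 ('b'): freq=2, skip
  Position 1 ('e'): freq=2, skip
  Position 2 ('a'): unique! => answer = 2

2


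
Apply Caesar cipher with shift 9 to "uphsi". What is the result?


Caesar cipher: shift "uphsi" by 9
  'u' (pos 20) + 9 = pos 3 = 'd'
  'p' (pos 15) + 9 = pos 24 = 'y'
  'h' (pos 7) + 9 = pos 16 = 'q'
  's' (pos 18) + 9 = pos 1 = 'b'
  'i' (pos 8) + 9 = pos 17 = 'r'
Result: dyqbr

dyqbr


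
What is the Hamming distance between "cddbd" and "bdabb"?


Comparing "cddbd" and "bdabb" position by position:
  Position 0: 'c' vs 'b' => differ
  Position 1: 'd' vs 'd' => same
  Position 2: 'd' vs 'a' => differ
  Position 3: 'b' vs 'b' => same
  Position 4: 'd' vs 'b' => differ
Total differences (Hamming distance): 3

3


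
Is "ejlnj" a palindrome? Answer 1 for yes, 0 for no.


Input: ejlnj
Reversed: jnlje
  Compare pos 0 ('e') with pos 4 ('j'): MISMATCH
  Compare pos 1 ('j') with pos 3 ('n'): MISMATCH
Result: not a palindrome

0


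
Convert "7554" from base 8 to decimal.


Input: "7554" in base 8
Positional expansion:
  Digit '7' (value 7) x 8^3 = 3584
  Digit '5' (value 5) x 8^2 = 320
  Digit '5' (value 5) x 8^1 = 40
  Digit '4' (value 4) x 8^0 = 4
Sum = 3948

3948


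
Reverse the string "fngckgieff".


Input: fngckgieff
Reading characters right to left:
  Position 9: 'f'
  Position 8: 'f'
  Position 7: 'e'
  Position 6: 'i'
  Position 5: 'g'
  Position 4: 'k'
  Position 3: 'c'
  Position 2: 'g'
  Position 1: 'n'
  Position 0: 'f'
Reversed: ffeigkcgnf

ffeigkcgnf


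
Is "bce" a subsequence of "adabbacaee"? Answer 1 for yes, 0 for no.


Check if "bce" is a subsequence of "adabbacaee"
Greedy scan:
  Position 0 ('a'): no match needed
  Position 1 ('d'): no match needed
  Position 2 ('a'): no match needed
  Position 3 ('b'): matches sub[0] = 'b'
  Position 4 ('b'): no match needed
  Position 5 ('a'): no match needed
  Position 6 ('c'): matches sub[1] = 'c'
  Position 7 ('a'): no match needed
  Position 8 ('e'): matches sub[2] = 'e'
  Position 9 ('e'): no match needed
All 3 characters matched => is a subsequence

1


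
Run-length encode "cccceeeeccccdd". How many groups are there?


Input: cccceeeeccccdd
Scanning for consecutive runs:
  Group 1: 'c' x 4 (positions 0-3)
  Group 2: 'e' x 4 (positions 4-7)
  Group 3: 'c' x 4 (positions 8-11)
  Group 4: 'd' x 2 (positions 12-13)
Total groups: 4

4


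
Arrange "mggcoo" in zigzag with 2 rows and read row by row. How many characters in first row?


Zigzag "mggcoo" into 2 rows:
Placing characters:
  'm' => row 0
  'g' => row 1
  'g' => row 0
  'c' => row 1
  'o' => row 0
  'o' => row 1
Rows:
  Row 0: "mgo"
  Row 1: "gco"
First row length: 3

3


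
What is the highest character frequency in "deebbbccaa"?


Input: deebbbccaa
Character counts:
  'a': 2
  'b': 3
  'c': 2
  'd': 1
  'e': 2
Maximum frequency: 3

3


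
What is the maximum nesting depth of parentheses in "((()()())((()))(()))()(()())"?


Input: "((()()())((()))(()))()(()())"
Tracking depth:
  Position 0 '(': depth becomes 1
  Position 1 '(': depth becomes 2
  Position 2 '(': depth becomes 3
  Position 3 ')': depth becomes 2
  Position 4 '(': depth becomes 3
  Position 5 ')': depth becomes 2
  Position 6 '(': depth becomes 3
  Position 7 ')': depth becomes 2
  Position 8 ')': depth becomes 1
  Position 9 '(': depth becomes 2
  Position 10 '(': depth becomes 3
  Position 11 '(': depth becomes 4
  Position 12 ')': depth becomes 3
  Position 13 ')': depth becomes 2
  Position 14 ')': depth becomes 1
  Position 15 '(': depth becomes 2
  Position 16 '(': depth becomes 3
  Position 17 ')': depth becomes 2
  Position 18 ')': depth becomes 1
  Position 19 ')': depth becomes 0
  Position 20 '(': depth becomes 1
  Position 21 ')': depth becomes 0
  Position 22 '(': depth becomes 1
  Position 23 '(': depth becomes 2
  Position 24 ')': depth becomes 1
  Position 25 '(': depth becomes 2
  Position 26 ')': depth becomes 1
  Position 27 ')': depth becomes 0
Maximum depth reached: 4

4


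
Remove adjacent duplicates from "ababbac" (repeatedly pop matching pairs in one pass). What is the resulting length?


Input: ababbac
Stack-based adjacent duplicate removal:
  Read 'a': push. Stack: a
  Read 'b': push. Stack: ab
  Read 'a': push. Stack: aba
  Read 'b': push. Stack: abab
  Read 'b': matches stack top 'b' => pop. Stack: aba
  Read 'a': matches stack top 'a' => pop. Stack: ab
  Read 'c': push. Stack: abc
Final stack: "abc" (length 3)

3


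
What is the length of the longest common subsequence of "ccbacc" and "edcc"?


LCS of "ccbacc" and "edcc"
DP table:
           e    d    c    c
      0    0    0    0    0
  c   0    0    0    1    1
  c   0    0    0    1    2
  b   0    0    0    1    2
  a   0    0    0    1    2
  c   0    0    0    1    2
  c   0    0    0    1    2
LCS length = dp[6][4] = 2

2


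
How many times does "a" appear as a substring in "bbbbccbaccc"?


Searching for "a" in "bbbbccbaccc"
Scanning each position:
  Position 0: "b" => no
  Position 1: "b" => no
  Position 2: "b" => no
  Position 3: "b" => no
  Position 4: "c" => no
  Position 5: "c" => no
  Position 6: "b" => no
  Position 7: "a" => MATCH
  Position 8: "c" => no
  Position 9: "c" => no
  Position 10: "c" => no
Total occurrences: 1

1


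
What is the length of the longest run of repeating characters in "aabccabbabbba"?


Input: "aabccabbabbba"
Scanning for longest run:
  Position 1 ('a'): continues run of 'a', length=2
  Position 2 ('b'): new char, reset run to 1
  Position 3 ('c'): new char, reset run to 1
  Position 4 ('c'): continues run of 'c', length=2
  Position 5 ('a'): new char, reset run to 1
  Position 6 ('b'): new char, reset run to 1
  Position 7 ('b'): continues run of 'b', length=2
  Position 8 ('a'): new char, reset run to 1
  Position 9 ('b'): new char, reset run to 1
  Position 10 ('b'): continues run of 'b', length=2
  Position 11 ('b'): continues run of 'b', length=3
  Position 12 ('a'): new char, reset run to 1
Longest run: 'b' with length 3

3


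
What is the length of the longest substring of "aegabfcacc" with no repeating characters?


Input: "aegabfcacc"
Sliding window (track last position of each char):
  Position 0 ('a'): window [0,0] length 1 -- new best
  Position 1 ('e'): window [0,1] length 2 -- new best
  Position 2 ('g'): window [0,2] length 3 -- new best
  Position 3 ('a'): repeat (last at 0), move window start to 1
  Position 3 ('a'): window [1,3] length 3
  Position 4 ('b'): window [1,4] length 4 -- new best
  Position 5 ('f'): window [1,5] length 5 -- new best
  Position 6 ('c'): window [1,6] length 6 -- new best
  Position 7 ('a'): repeat (last at 3), move window start to 4
  Position 7 ('a'): window [4,7] length 4
  Position 8 ('c'): repeat (last at 6), move window start to 7
  Position 8 ('c'): window [7,8] length 2
  Position 9 ('c'): repeat (last at 8), move window start to 9
  Position 9 ('c'): window [9,9] length 1
Longest substring with no repeats: "egabfc" with length 6

6


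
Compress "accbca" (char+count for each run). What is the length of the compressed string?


Input: accbca
Runs:
  'a' x 1 => "a1"
  'c' x 2 => "c2"
  'b' x 1 => "b1"
  'c' x 1 => "c1"
  'a' x 1 => "a1"
Compressed: "a1c2b1c1a1"
Compressed length: 10

10


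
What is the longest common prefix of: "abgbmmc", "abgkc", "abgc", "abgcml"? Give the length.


Words: abgbmmc, abgkc, abgc, abgcml
  Position 0: all 'a' => match
  Position 1: all 'b' => match
  Position 2: all 'g' => match
  Position 3: ('b', 'k', 'c', 'c') => mismatch, stop
LCP = "abg" (length 3)

3


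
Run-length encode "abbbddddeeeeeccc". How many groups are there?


Input: abbbddddeeeeeccc
Scanning for consecutive runs:
  Group 1: 'a' x 1 (positions 0-0)
  Group 2: 'b' x 3 (positions 1-3)
  Group 3: 'd' x 4 (positions 4-7)
  Group 4: 'e' x 5 (positions 8-12)
  Group 5: 'c' x 3 (positions 13-15)
Total groups: 5

5


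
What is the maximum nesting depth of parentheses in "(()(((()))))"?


Input: "(()(((()))))"
Tracking depth:
  Position 0 '(': depth becomes 1
  Position 1 '(': depth becomes 2
  Position 2 ')': depth becomes 1
  Position 3 '(': depth becomes 2
  Position 4 '(': depth becomes 3
  Position 5 '(': depth becomes 4
  Position 6 '(': depth becomes 5
  Position 7 ')': depth becomes 4
  Position 8 ')': depth becomes 3
  Position 9 ')': depth becomes 2
  Position 10 ')': depth becomes 1
  Position 11 ')': depth becomes 0
Maximum depth reached: 5

5


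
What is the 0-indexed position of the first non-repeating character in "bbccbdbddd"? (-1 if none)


Input: bbccbdbddd
Character frequencies:
  'b': 4
  'c': 2
  'd': 4
Scanning left to right for freq == 1:
  Position 0 ('b'): freq=4, skip
  Position 1 ('b'): freq=4, skip
  Position 2 ('c'): freq=2, skip
  Position 3 ('c'): freq=2, skip
  Position 4 ('b'): freq=4, skip
  Position 5 ('d'): freq=4, skip
  Position 6 ('b'): freq=4, skip
  Position 7 ('d'): freq=4, skip
  Position 8 ('d'): freq=4, skip
  Position 9 ('d'): freq=4, skip
  No unique character found => answer = -1

-1


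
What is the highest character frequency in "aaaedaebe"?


Input: aaaedaebe
Character counts:
  'a': 4
  'b': 1
  'd': 1
  'e': 3
Maximum frequency: 4

4


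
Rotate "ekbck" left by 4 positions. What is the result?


Input: "ekbck", rotate left by 4
First 4 characters: "ekbc"
Remaining characters: "k"
Concatenate remaining + first: "k" + "ekbc" = "kekbc"

kekbc


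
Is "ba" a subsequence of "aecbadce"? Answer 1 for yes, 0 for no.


Check if "ba" is a subsequence of "aecbadce"
Greedy scan:
  Position 0 ('a'): no match needed
  Position 1 ('e'): no match needed
  Position 2 ('c'): no match needed
  Position 3 ('b'): matches sub[0] = 'b'
  Position 4 ('a'): matches sub[1] = 'a'
  Position 5 ('d'): no match needed
  Position 6 ('c'): no match needed
  Position 7 ('e'): no match needed
All 2 characters matched => is a subsequence

1


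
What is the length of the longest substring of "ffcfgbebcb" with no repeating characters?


Input: "ffcfgbebcb"
Sliding window (track last position of each char):
  Position 0 ('f'): window [0,0] length 1 -- new best
  Position 1 ('f'): repeat (last at 0), move window start to 1
  Position 1 ('f'): window [1,1] length 1
  Position 2 ('c'): window [1,2] length 2 -- new best
  Position 3 ('f'): repeat (last at 1), move window start to 2
  Position 3 ('f'): window [2,3] length 2
  Position 4 ('g'): window [2,4] length 3 -- new best
  Position 5 ('b'): window [2,5] length 4 -- new best
  Position 6 ('e'): window [2,6] length 5 -- new best
  Position 7 ('b'): repeat (last at 5), move window start to 6
  Position 7 ('b'): window [6,7] length 2
  Position 8 ('c'): window [6,8] length 3
  Position 9 ('b'): repeat (last at 7), move window start to 8
  Position 9 ('b'): window [8,9] length 2
Longest substring with no repeats: "cfgbe" with length 5

5


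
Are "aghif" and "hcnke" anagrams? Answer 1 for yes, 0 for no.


Strings: "aghif", "hcnke"
Sorted first:  afghi
Sorted second: cehkn
Differ at position 0: 'a' vs 'c' => not anagrams

0


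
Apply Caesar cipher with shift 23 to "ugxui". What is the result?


Caesar cipher: shift "ugxui" by 23
  'u' (pos 20) + 23 = pos 17 = 'r'
  'g' (pos 6) + 23 = pos 3 = 'd'
  'x' (pos 23) + 23 = pos 20 = 'u'
  'u' (pos 20) + 23 = pos 17 = 'r'
  'i' (pos 8) + 23 = pos 5 = 'f'
Result: rdurf

rdurf


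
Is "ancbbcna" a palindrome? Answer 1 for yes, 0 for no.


Input: ancbbcna
Reversed: ancbbcna
  Compare pos 0 ('a') with pos 7 ('a'): match
  Compare pos 1 ('n') with pos 6 ('n'): match
  Compare pos 2 ('c') with pos 5 ('c'): match
  Compare pos 3 ('b') with pos 4 ('b'): match
Result: palindrome

1


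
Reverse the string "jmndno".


Input: jmndno
Reading characters right to left:
  Position 5: 'o'
  Position 4: 'n'
  Position 3: 'd'
  Position 2: 'n'
  Position 1: 'm'
  Position 0: 'j'
Reversed: ondnmj

ondnmj


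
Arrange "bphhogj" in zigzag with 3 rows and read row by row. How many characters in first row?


Zigzag "bphhogj" into 3 rows:
Placing characters:
  'b' => row 0
  'p' => row 1
  'h' => row 2
  'h' => row 1
  'o' => row 0
  'g' => row 1
  'j' => row 2
Rows:
  Row 0: "bo"
  Row 1: "phg"
  Row 2: "hj"
First row length: 2

2


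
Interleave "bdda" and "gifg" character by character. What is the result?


Interleaving "bdda" and "gifg":
  Position 0: 'b' from first, 'g' from second => "bg"
  Position 1: 'd' from first, 'i' from second => "di"
  Position 2: 'd' from first, 'f' from second => "df"
  Position 3: 'a' from first, 'g' from second => "ag"
Result: bgdidfag

bgdidfag


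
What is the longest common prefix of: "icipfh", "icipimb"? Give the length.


Words: icipfh, icipimb
  Position 0: all 'i' => match
  Position 1: all 'c' => match
  Position 2: all 'i' => match
  Position 3: all 'p' => match
  Position 4: ('f', 'i') => mismatch, stop
LCP = "icip" (length 4)

4


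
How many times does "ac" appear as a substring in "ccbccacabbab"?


Searching for "ac" in "ccbccacabbab"
Scanning each position:
  Position 0: "cc" => no
  Position 1: "cb" => no
  Position 2: "bc" => no
  Position 3: "cc" => no
  Position 4: "ca" => no
  Position 5: "ac" => MATCH
  Position 6: "ca" => no
  Position 7: "ab" => no
  Position 8: "bb" => no
  Position 9: "ba" => no
  Position 10: "ab" => no
Total occurrences: 1

1


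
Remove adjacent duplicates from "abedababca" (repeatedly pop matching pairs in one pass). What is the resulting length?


Input: abedababca
Stack-based adjacent duplicate removal:
  Read 'a': push. Stack: a
  Read 'b': push. Stack: ab
  Read 'e': push. Stack: abe
  Read 'd': push. Stack: abed
  Read 'a': push. Stack: abeda
  Read 'b': push. Stack: abedab
  Read 'a': push. Stack: abedaba
  Read 'b': push. Stack: abedabab
  Read 'c': push. Stack: abedababc
  Read 'a': push. Stack: abedababca
Final stack: "abedababca" (length 10)

10


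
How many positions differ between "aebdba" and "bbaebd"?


Comparing "aebdba" and "bbaebd" position by position:
  Position 0: 'a' vs 'b' => DIFFER
  Position 1: 'e' vs 'b' => DIFFER
  Position 2: 'b' vs 'a' => DIFFER
  Position 3: 'd' vs 'e' => DIFFER
  Position 4: 'b' vs 'b' => same
  Position 5: 'a' vs 'd' => DIFFER
Positions that differ: 5

5


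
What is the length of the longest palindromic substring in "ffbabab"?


Input: "ffbabab"
Checking substrings for palindromes:
  [2:7] "babab" (len 5) => palindrome
  [2:5] "bab" (len 3) => palindrome
  [3:6] "aba" (len 3) => palindrome
  [4:7] "bab" (len 3) => palindrome
  [0:2] "ff" (len 2) => palindrome
Longest palindromic substring: "babab" with length 5

5


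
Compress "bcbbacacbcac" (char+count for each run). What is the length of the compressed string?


Input: bcbbacacbcac
Runs:
  'b' x 1 => "b1"
  'c' x 1 => "c1"
  'b' x 2 => "b2"
  'a' x 1 => "a1"
  'c' x 1 => "c1"
  'a' x 1 => "a1"
  'c' x 1 => "c1"
  'b' x 1 => "b1"
  'c' x 1 => "c1"
  'a' x 1 => "a1"
  'c' x 1 => "c1"
Compressed: "b1c1b2a1c1a1c1b1c1a1c1"
Compressed length: 22

22


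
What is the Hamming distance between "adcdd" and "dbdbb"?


Comparing "adcdd" and "dbdbb" position by position:
  Position 0: 'a' vs 'd' => differ
  Position 1: 'd' vs 'b' => differ
  Position 2: 'c' vs 'd' => differ
  Position 3: 'd' vs 'b' => differ
  Position 4: 'd' vs 'b' => differ
Total differences (Hamming distance): 5

5


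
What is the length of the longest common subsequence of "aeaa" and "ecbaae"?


LCS of "aeaa" and "ecbaae"
DP table:
           e    c    b    a    a    e
      0    0    0    0    0    0    0
  a   0    0    0    0    1    1    1
  e   0    1    1    1    1    1    2
  a   0    1    1    1    2    2    2
  a   0    1    1    1    2    3    3
LCS length = dp[4][6] = 3

3


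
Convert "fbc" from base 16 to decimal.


Input: "fbc" in base 16
Positional expansion:
  Digit 'f' (value 15) x 16^2 = 3840
  Digit 'b' (value 11) x 16^1 = 176
  Digit 'c' (value 12) x 16^0 = 12
Sum = 4028

4028


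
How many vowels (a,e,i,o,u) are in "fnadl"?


Input: fnadl
Checking each character:
  'f' at position 0: consonant
  'n' at position 1: consonant
  'a' at position 2: vowel (running total: 1)
  'd' at position 3: consonant
  'l' at position 4: consonant
Total vowels: 1

1


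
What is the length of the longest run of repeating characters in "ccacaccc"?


Input: "ccacaccc"
Scanning for longest run:
  Position 1 ('c'): continues run of 'c', length=2
  Position 2 ('a'): new char, reset run to 1
  Position 3 ('c'): new char, reset run to 1
  Position 4 ('a'): new char, reset run to 1
  Position 5 ('c'): new char, reset run to 1
  Position 6 ('c'): continues run of 'c', length=2
  Position 7 ('c'): continues run of 'c', length=3
Longest run: 'c' with length 3

3


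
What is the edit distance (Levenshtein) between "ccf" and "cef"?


Computing edit distance: "ccf" -> "cef"
DP table:
           c    e    f
      0    1    2    3
  c   1    0    1    2
  c   2    1    1    2
  f   3    2    2    1
Edit distance = dp[3][3] = 1

1


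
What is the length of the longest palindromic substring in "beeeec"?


Input: "beeeec"
Checking substrings for palindromes:
  [1:5] "eeee" (len 4) => palindrome
  [1:4] "eee" (len 3) => palindrome
  [2:5] "eee" (len 3) => palindrome
  [1:3] "ee" (len 2) => palindrome
  [2:4] "ee" (len 2) => palindrome
  [3:5] "ee" (len 2) => palindrome
Longest palindromic substring: "eeee" with length 4

4


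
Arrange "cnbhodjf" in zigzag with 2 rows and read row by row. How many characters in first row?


Zigzag "cnbhodjf" into 2 rows:
Placing characters:
  'c' => row 0
  'n' => row 1
  'b' => row 0
  'h' => row 1
  'o' => row 0
  'd' => row 1
  'j' => row 0
  'f' => row 1
Rows:
  Row 0: "cboj"
  Row 1: "nhdf"
First row length: 4

4


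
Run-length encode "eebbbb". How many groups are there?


Input: eebbbb
Scanning for consecutive runs:
  Group 1: 'e' x 2 (positions 0-1)
  Group 2: 'b' x 4 (positions 2-5)
Total groups: 2

2


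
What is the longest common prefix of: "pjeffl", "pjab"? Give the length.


Words: pjeffl, pjab
  Position 0: all 'p' => match
  Position 1: all 'j' => match
  Position 2: ('e', 'a') => mismatch, stop
LCP = "pj" (length 2)

2


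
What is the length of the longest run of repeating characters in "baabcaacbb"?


Input: "baabcaacbb"
Scanning for longest run:
  Position 1 ('a'): new char, reset run to 1
  Position 2 ('a'): continues run of 'a', length=2
  Position 3 ('b'): new char, reset run to 1
  Position 4 ('c'): new char, reset run to 1
  Position 5 ('a'): new char, reset run to 1
  Position 6 ('a'): continues run of 'a', length=2
  Position 7 ('c'): new char, reset run to 1
  Position 8 ('b'): new char, reset run to 1
  Position 9 ('b'): continues run of 'b', length=2
Longest run: 'a' with length 2

2


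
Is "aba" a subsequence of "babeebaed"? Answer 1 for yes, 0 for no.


Check if "aba" is a subsequence of "babeebaed"
Greedy scan:
  Position 0 ('b'): no match needed
  Position 1 ('a'): matches sub[0] = 'a'
  Position 2 ('b'): matches sub[1] = 'b'
  Position 3 ('e'): no match needed
  Position 4 ('e'): no match needed
  Position 5 ('b'): no match needed
  Position 6 ('a'): matches sub[2] = 'a'
  Position 7 ('e'): no match needed
  Position 8 ('d'): no match needed
All 3 characters matched => is a subsequence

1


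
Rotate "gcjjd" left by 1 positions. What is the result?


Input: "gcjjd", rotate left by 1
First 1 characters: "g"
Remaining characters: "cjjd"
Concatenate remaining + first: "cjjd" + "g" = "cjjdg"

cjjdg


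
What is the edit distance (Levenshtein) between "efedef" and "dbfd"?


Computing edit distance: "efedef" -> "dbfd"
DP table:
           d    b    f    d
      0    1    2    3    4
  e   1    1    2    3    4
  f   2    2    2    2    3
  e   3    3    3    3    3
  d   4    3    4    4    3
  e   5    4    4    5    4
  f   6    5    5    4    5
Edit distance = dp[6][4] = 5

5


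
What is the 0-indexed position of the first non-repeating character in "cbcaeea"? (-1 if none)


Input: cbcaeea
Character frequencies:
  'a': 2
  'b': 1
  'c': 2
  'e': 2
Scanning left to right for freq == 1:
  Position 0 ('c'): freq=2, skip
  Position 1 ('b'): unique! => answer = 1

1


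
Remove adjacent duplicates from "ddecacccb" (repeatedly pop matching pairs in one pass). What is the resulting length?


Input: ddecacccb
Stack-based adjacent duplicate removal:
  Read 'd': push. Stack: d
  Read 'd': matches stack top 'd' => pop. Stack: (empty)
  Read 'e': push. Stack: e
  Read 'c': push. Stack: ec
  Read 'a': push. Stack: eca
  Read 'c': push. Stack: ecac
  Read 'c': matches stack top 'c' => pop. Stack: eca
  Read 'c': push. Stack: ecac
  Read 'b': push. Stack: ecacb
Final stack: "ecacb" (length 5)

5


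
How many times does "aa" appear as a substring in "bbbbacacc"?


Searching for "aa" in "bbbbacacc"
Scanning each position:
  Position 0: "bb" => no
  Position 1: "bb" => no
  Position 2: "bb" => no
  Position 3: "ba" => no
  Position 4: "ac" => no
  Position 5: "ca" => no
  Position 6: "ac" => no
  Position 7: "cc" => no
Total occurrences: 0

0


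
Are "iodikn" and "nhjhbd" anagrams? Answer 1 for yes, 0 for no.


Strings: "iodikn", "nhjhbd"
Sorted first:  diikno
Sorted second: bdhhjn
Differ at position 0: 'd' vs 'b' => not anagrams

0


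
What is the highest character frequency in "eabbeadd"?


Input: eabbeadd
Character counts:
  'a': 2
  'b': 2
  'd': 2
  'e': 2
Maximum frequency: 2

2


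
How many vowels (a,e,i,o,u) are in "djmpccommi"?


Input: djmpccommi
Checking each character:
  'd' at position 0: consonant
  'j' at position 1: consonant
  'm' at position 2: consonant
  'p' at position 3: consonant
  'c' at position 4: consonant
  'c' at position 5: consonant
  'o' at position 6: vowel (running total: 1)
  'm' at position 7: consonant
  'm' at position 8: consonant
  'i' at position 9: vowel (running total: 2)
Total vowels: 2

2


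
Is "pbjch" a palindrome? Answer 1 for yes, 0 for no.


Input: pbjch
Reversed: hcjbp
  Compare pos 0 ('p') with pos 4 ('h'): MISMATCH
  Compare pos 1 ('b') with pos 3 ('c'): MISMATCH
Result: not a palindrome

0


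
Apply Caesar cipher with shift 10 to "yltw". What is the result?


Caesar cipher: shift "yltw" by 10
  'y' (pos 24) + 10 = pos 8 = 'i'
  'l' (pos 11) + 10 = pos 21 = 'v'
  't' (pos 19) + 10 = pos 3 = 'd'
  'w' (pos 22) + 10 = pos 6 = 'g'
Result: ivdg

ivdg


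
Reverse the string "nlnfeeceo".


Input: nlnfeeceo
Reading characters right to left:
  Position 8: 'o'
  Position 7: 'e'
  Position 6: 'c'
  Position 5: 'e'
  Position 4: 'e'
  Position 3: 'f'
  Position 2: 'n'
  Position 1: 'l'
  Position 0: 'n'
Reversed: oeceefnln

oeceefnln


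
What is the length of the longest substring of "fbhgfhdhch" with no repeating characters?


Input: "fbhgfhdhch"
Sliding window (track last position of each char):
  Position 0 ('f'): window [0,0] length 1 -- new best
  Position 1 ('b'): window [0,1] length 2 -- new best
  Position 2 ('h'): window [0,2] length 3 -- new best
  Position 3 ('g'): window [0,3] length 4 -- new best
  Position 4 ('f'): repeat (last at 0), move window start to 1
  Position 4 ('f'): window [1,4] length 4
  Position 5 ('h'): repeat (last at 2), move window start to 3
  Position 5 ('h'): window [3,5] length 3
  Position 6 ('d'): window [3,6] length 4
  Position 7 ('h'): repeat (last at 5), move window start to 6
  Position 7 ('h'): window [6,7] length 2
  Position 8 ('c'): window [6,8] length 3
  Position 9 ('h'): repeat (last at 7), move window start to 8
  Position 9 ('h'): window [8,9] length 2
Longest substring with no repeats: "fbhg" with length 4

4


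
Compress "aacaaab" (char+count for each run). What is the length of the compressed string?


Input: aacaaab
Runs:
  'a' x 2 => "a2"
  'c' x 1 => "c1"
  'a' x 3 => "a3"
  'b' x 1 => "b1"
Compressed: "a2c1a3b1"
Compressed length: 8

8


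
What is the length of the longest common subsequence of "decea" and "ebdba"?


LCS of "decea" and "ebdba"
DP table:
           e    b    d    b    a
      0    0    0    0    0    0
  d   0    0    0    1    1    1
  e   0    1    1    1    1    1
  c   0    1    1    1    1    1
  e   0    1    1    1    1    1
  a   0    1    1    1    1    2
LCS length = dp[5][5] = 2

2


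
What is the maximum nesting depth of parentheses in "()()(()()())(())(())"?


Input: "()()(()()())(())(())"
Tracking depth:
  Position 0 '(': depth becomes 1
  Position 1 ')': depth becomes 0
  Position 2 '(': depth becomes 1
  Position 3 ')': depth becomes 0
  Position 4 '(': depth becomes 1
  Position 5 '(': depth becomes 2
  Position 6 ')': depth becomes 1
  Position 7 '(': depth becomes 2
  Position 8 ')': depth becomes 1
  Position 9 '(': depth becomes 2
  Position 10 ')': depth becomes 1
  Position 11 ')': depth becomes 0
  Position 12 '(': depth becomes 1
  Position 13 '(': depth becomes 2
  Position 14 ')': depth becomes 1
  Position 15 ')': depth becomes 0
  Position 16 '(': depth becomes 1
  Position 17 '(': depth becomes 2
  Position 18 ')': depth becomes 1
  Position 19 ')': depth becomes 0
Maximum depth reached: 2

2


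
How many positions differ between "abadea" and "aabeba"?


Comparing "abadea" and "aabeba" position by position:
  Position 0: 'a' vs 'a' => same
  Position 1: 'b' vs 'a' => DIFFER
  Position 2: 'a' vs 'b' => DIFFER
  Position 3: 'd' vs 'e' => DIFFER
  Position 4: 'e' vs 'b' => DIFFER
  Position 5: 'a' vs 'a' => same
Positions that differ: 4

4


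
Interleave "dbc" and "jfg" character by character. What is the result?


Interleaving "dbc" and "jfg":
  Position 0: 'd' from first, 'j' from second => "dj"
  Position 1: 'b' from first, 'f' from second => "bf"
  Position 2: 'c' from first, 'g' from second => "cg"
Result: djbfcg

djbfcg


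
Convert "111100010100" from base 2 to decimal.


Input: "111100010100" in base 2
Positional expansion:
  Digit '1' (value 1) x 2^11 = 2048
  Digit '1' (value 1) x 2^10 = 1024
  Digit '1' (value 1) x 2^9 = 512
  Digit '1' (value 1) x 2^8 = 256
  Digit '0' (value 0) x 2^7 = 0
  Digit '0' (value 0) x 2^6 = 0
  Digit '0' (value 0) x 2^5 = 0
  Digit '1' (value 1) x 2^4 = 16
  Digit '0' (value 0) x 2^3 = 0
  Digit '1' (value 1) x 2^2 = 4
  Digit '0' (value 0) x 2^1 = 0
  Digit '0' (value 0) x 2^0 = 0
Sum = 3860

3860


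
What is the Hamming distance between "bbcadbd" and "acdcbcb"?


Comparing "bbcadbd" and "acdcbcb" position by position:
  Position 0: 'b' vs 'a' => differ
  Position 1: 'b' vs 'c' => differ
  Position 2: 'c' vs 'd' => differ
  Position 3: 'a' vs 'c' => differ
  Position 4: 'd' vs 'b' => differ
  Position 5: 'b' vs 'c' => differ
  Position 6: 'd' vs 'b' => differ
Total differences (Hamming distance): 7

7


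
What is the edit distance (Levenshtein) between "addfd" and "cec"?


Computing edit distance: "addfd" -> "cec"
DP table:
           c    e    c
      0    1    2    3
  a   1    1    2    3
  d   2    2    2    3
  d   3    3    3    3
  f   4    4    4    4
  d   5    5    5    5
Edit distance = dp[5][3] = 5

5


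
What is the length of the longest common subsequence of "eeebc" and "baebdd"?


LCS of "eeebc" and "baebdd"
DP table:
           b    a    e    b    d    d
      0    0    0    0    0    0    0
  e   0    0    0    1    1    1    1
  e   0    0    0    1    1    1    1
  e   0    0    0    1    1    1    1
  b   0    1    1    1    2    2    2
  c   0    1    1    1    2    2    2
LCS length = dp[5][6] = 2

2


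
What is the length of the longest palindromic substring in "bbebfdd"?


Input: "bbebfdd"
Checking substrings for palindromes:
  [1:4] "beb" (len 3) => palindrome
  [0:2] "bb" (len 2) => palindrome
  [5:7] "dd" (len 2) => palindrome
Longest palindromic substring: "beb" with length 3

3


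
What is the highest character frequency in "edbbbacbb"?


Input: edbbbacbb
Character counts:
  'a': 1
  'b': 5
  'c': 1
  'd': 1
  'e': 1
Maximum frequency: 5

5


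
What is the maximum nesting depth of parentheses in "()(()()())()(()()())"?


Input: "()(()()())()(()()())"
Tracking depth:
  Position 0 '(': depth becomes 1
  Position 1 ')': depth becomes 0
  Position 2 '(': depth becomes 1
  Position 3 '(': depth becomes 2
  Position 4 ')': depth becomes 1
  Position 5 '(': depth becomes 2
  Position 6 ')': depth becomes 1
  Position 7 '(': depth becomes 2
  Position 8 ')': depth becomes 1
  Position 9 ')': depth becomes 0
  Position 10 '(': depth becomes 1
  Position 11 ')': depth becomes 0
  Position 12 '(': depth becomes 1
  Position 13 '(': depth becomes 2
  Position 14 ')': depth becomes 1
  Position 15 '(': depth becomes 2
  Position 16 ')': depth becomes 1
  Position 17 '(': depth becomes 2
  Position 18 ')': depth becomes 1
  Position 19 ')': depth becomes 0
Maximum depth reached: 2

2


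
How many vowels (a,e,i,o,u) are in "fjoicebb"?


Input: fjoicebb
Checking each character:
  'f' at position 0: consonant
  'j' at position 1: consonant
  'o' at position 2: vowel (running total: 1)
  'i' at position 3: vowel (running total: 2)
  'c' at position 4: consonant
  'e' at position 5: vowel (running total: 3)
  'b' at position 6: consonant
  'b' at position 7: consonant
Total vowels: 3

3
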